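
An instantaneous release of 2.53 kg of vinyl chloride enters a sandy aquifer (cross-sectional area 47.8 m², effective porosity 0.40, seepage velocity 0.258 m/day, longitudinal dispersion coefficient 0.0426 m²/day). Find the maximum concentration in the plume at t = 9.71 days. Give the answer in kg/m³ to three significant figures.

0.0580 kg/m³

The peak of an instantaneous 1D plume sits at x = vt; there the Gaussian factor is 1 and C_max = M/(n_e·A·√(4πDt)), where n_e·A is the pore area the mass is dissolved in.
√(4πDt) = √(4π × 0.0426 × 9.71) = 2.280 m, so C_max = 2.53/(0.40 × 47.8 × 2.280) = 0.0580 kg/m³.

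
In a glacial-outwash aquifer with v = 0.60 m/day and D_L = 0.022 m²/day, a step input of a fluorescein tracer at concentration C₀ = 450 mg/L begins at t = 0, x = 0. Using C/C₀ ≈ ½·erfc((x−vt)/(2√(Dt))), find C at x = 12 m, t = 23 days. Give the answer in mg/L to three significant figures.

For a continuous step input, C/C₀ ≈ ½·erfc((x−vt)/(2√(Dt))).
vt = 0.60 × 23 = 13.8 m and 2√(Dt) = 2√(0.022 × 23) = 1.423 m.
Argument (x−vt)/(2√(Dt)) = (12 − 13.8)/1.423 = -1.265; ½·erfc(-1.265) = 0.9632.
C = 450 × 0.9632 = 433 mg/L.

433 mg/L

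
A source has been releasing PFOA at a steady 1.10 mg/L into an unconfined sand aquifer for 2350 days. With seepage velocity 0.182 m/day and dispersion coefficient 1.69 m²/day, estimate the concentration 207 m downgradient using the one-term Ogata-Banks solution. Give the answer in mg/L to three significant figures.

1.09 mg/L

For a continuous step input, C/C₀ ≈ ½·erfc((x−vt)/(2√(Dt))).
vt = 0.182 × 2350 = 427.7 m and 2√(Dt) = 2√(1.69 × 2350) = 126.0 m.
Argument (x−vt)/(2√(Dt)) = (207 − 427.7)/126.0 = -1.752; ½·erfc(-1.752) = 0.9934.
C = 1.10 × 0.9934 = 1.09 mg/L.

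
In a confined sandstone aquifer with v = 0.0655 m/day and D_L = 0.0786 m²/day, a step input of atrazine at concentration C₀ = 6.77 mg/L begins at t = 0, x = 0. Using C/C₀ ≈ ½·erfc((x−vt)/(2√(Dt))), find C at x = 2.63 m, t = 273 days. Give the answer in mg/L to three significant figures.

For a continuous step input, C/C₀ ≈ ½·erfc((x−vt)/(2√(Dt))).
vt = 0.0655 × 273 = 17.8815 m and 2√(Dt) = 2√(0.0786 × 273) = 9.265 m.
Argument (x−vt)/(2√(Dt)) = (2.63 − 17.8815)/9.265 = -1.646; ½·erfc(-1.646) = 0.9900.
C = 6.77 × 0.9900 = 6.70 mg/L.

6.70 mg/L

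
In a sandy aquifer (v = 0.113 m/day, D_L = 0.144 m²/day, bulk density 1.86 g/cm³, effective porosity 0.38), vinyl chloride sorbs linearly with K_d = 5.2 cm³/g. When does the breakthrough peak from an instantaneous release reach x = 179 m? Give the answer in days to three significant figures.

41600 days

Retardation factor R = 1 + ρ_b·K_d/n = 1 + 1.86 × 5.2/0.38 = 26.45.
Sorption retards both mechanisms: v_R = v/R = 0.004272 m/day, D_R = D/R = 0.005444 m²/day.
Peak time from v_R²t² + 2D_R t − x² = 0: t = (√(D_R² + v_R²x²) − D_R)/v_R².
√(D_R² + v_R²x²) = √(0.005444² + 0.004272² × 179²) = 0.7647; v_R² = 1.825e-05.
t = (0.7647 − 0.005444)/1.825e-05 = 41600 days.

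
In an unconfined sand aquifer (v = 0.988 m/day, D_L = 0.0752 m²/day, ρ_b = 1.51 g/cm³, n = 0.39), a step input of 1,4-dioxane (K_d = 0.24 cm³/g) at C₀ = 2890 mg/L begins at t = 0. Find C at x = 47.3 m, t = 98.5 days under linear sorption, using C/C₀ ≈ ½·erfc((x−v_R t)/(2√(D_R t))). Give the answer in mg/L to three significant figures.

Retardation factor R = 1 + ρ_b·K_d/n = 1 + 1.51 × 0.24/0.39 = 1.929.
Sorption retards both mechanisms: v_R = v/R = 0.5122 m/day, D_R = D/R = 0.03898 m²/day.
v_R·t = 0.5122 × 98.5 = 50.4517 m; 2√(D_R t) = 3.919 m; argument = (47.3 − 50.4517)/3.919 = -0.8042.
C = C₀ × ½·erfc(-0.8042) = 2890 × 0.8723 = 2520 mg/L.

2520 mg/L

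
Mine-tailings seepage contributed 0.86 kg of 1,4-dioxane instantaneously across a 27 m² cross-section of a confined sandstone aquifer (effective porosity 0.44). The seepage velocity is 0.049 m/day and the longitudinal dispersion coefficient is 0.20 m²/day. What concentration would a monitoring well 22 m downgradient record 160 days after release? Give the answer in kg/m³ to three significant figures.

0.000754 kg/m³

For an instantaneous plane source, C(x,t) = M/(n_e·A·√(4πDt)) · exp(−(x−vt)²/(4Dt)), with n_e·A the pore (flow) area.
Plume center vt = 0.049 × 160 = 7.84 m, so the well at 22 m is 14.16 m downgradient of the peak.
√(4πDt) = 20.05 m, giving peak height M/(n_e·A·√(4πDt)) = 0.86/(0.44 × 27 × 20.05) = 0.003611 kg/m³.
(x−vt)²/(4Dt) = (14.16)²/(4 × 0.20 × 160) = 1.566; exp(−1.566) = 0.2089.
C = 0.003611 × 0.2089 = 0.000754 kg/m³.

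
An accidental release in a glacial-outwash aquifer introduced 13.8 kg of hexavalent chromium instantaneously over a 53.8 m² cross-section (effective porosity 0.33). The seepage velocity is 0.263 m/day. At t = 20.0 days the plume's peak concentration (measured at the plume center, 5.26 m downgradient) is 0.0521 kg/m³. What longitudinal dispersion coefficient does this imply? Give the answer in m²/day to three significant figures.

At the plume center C_max = M/(n_e·A·√(4πDt)), so D = M²/(4πt·(n_e·A·C_max)²).
n_e·A·C_max = 0.33 × 53.8 × 0.0521 = 0.9250 kg/m.
D = 13.8²/(4π × 20.0 × 0.9250²) = 0.886 m²/day.

0.886 m²/day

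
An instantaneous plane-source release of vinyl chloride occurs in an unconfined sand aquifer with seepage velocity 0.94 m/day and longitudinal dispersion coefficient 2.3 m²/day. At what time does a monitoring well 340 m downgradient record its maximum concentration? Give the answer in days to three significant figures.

359 days

For the 1D instantaneous-source solution, setting ∂C/∂t = 0 at fixed x gives v²t² + 2Dt − x² = 0, so t = (√(D² + v²x²) − D)/v².
√(D² + v²x²) = √(2.3² + 0.94² × 340²) = 319.6; v² = 0.8836.
t = (319.6 − 2.3)/0.8836 = 359 days (vs. the pure-advection estimate x/v = 362 d).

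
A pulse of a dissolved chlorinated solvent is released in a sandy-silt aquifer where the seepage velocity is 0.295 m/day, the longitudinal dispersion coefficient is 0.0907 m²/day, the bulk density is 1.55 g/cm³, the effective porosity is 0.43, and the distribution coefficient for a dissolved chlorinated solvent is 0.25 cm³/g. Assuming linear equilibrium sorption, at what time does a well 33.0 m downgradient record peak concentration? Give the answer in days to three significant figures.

211 days

Retardation factor R = 1 + ρ_b·K_d/n = 1 + 1.55 × 0.25/0.43 = 1.901.
Sorption retards both mechanisms: v_R = v/R = 0.1552 m/day, D_R = D/R = 0.04771 m²/day.
Peak time from v_R²t² + 2D_R t − x² = 0: t = (√(D_R² + v_R²x²) − D_R)/v_R².
√(D_R² + v_R²x²) = √(0.04771² + 0.1552² × 33.0²) = 5.122; v_R² = 0.02409.
t = (5.122 − 0.04771)/0.02409 = 211 days.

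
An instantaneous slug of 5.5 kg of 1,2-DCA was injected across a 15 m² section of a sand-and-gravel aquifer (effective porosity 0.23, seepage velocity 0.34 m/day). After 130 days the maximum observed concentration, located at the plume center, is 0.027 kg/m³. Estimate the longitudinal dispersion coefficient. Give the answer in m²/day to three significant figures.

At the plume center C_max = M/(n_e·A·√(4πDt)), so D = M²/(4πt·(n_e·A·C_max)²).
n_e·A·C_max = 0.23 × 15 × 0.027 = 0.09315 kg/m.
D = 5.5²/(4π × 130 × 0.09315²) = 2.13 m²/day.

2.13 m²/day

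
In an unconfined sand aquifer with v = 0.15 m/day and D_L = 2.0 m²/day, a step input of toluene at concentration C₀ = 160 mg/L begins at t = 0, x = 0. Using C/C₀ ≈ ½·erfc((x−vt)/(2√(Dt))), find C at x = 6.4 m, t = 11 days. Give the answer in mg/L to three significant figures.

37.9 mg/L

For a continuous step input, C/C₀ ≈ ½·erfc((x−vt)/(2√(Dt))).
vt = 0.15 × 11 = 1.65 m and 2√(Dt) = 2√(2.0 × 11) = 9.381 m.
Argument (x−vt)/(2√(Dt)) = (6.4 − 1.65)/9.381 = 0.5063; ½·erfc(0.5063) = 0.2370.
C = 160 × 0.2370 = 37.9 mg/L.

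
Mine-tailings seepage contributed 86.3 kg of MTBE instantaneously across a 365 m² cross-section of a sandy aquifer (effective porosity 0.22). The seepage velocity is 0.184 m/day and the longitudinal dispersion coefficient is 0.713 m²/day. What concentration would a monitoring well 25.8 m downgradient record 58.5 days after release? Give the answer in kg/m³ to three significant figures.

For an instantaneous plane source, C(x,t) = M/(n_e·A·√(4πDt)) · exp(−(x−vt)²/(4Dt)), with n_e·A the pore (flow) area.
Plume center vt = 0.184 × 58.5 = 10.764 m, so the well at 25.8 m is 15.036 m downgradient of the peak.
√(4πDt) = 22.89 m, giving peak height M/(n_e·A·√(4πDt)) = 86.3/(0.22 × 365 × 22.89) = 0.04695 kg/m³.
(x−vt)²/(4Dt) = (15.036)²/(4 × 0.713 × 58.5) = 1.355; exp(−1.355) = 0.2579.
C = 0.04695 × 0.2579 = 0.0121 kg/m³.

0.0121 kg/m³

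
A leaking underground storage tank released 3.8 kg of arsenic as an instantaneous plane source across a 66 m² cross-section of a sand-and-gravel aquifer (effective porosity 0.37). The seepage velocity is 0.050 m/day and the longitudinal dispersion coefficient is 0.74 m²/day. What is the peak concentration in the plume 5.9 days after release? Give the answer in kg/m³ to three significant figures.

The peak of an instantaneous 1D plume sits at x = vt; there the Gaussian factor is 1 and C_max = M/(n_e·A·√(4πDt)), where n_e·A is the pore area the mass is dissolved in.
√(4πDt) = √(4π × 0.74 × 5.9) = 7.407 m, so C_max = 3.8/(0.37 × 66 × 7.407) = 0.0210 kg/m³.

0.0210 kg/m³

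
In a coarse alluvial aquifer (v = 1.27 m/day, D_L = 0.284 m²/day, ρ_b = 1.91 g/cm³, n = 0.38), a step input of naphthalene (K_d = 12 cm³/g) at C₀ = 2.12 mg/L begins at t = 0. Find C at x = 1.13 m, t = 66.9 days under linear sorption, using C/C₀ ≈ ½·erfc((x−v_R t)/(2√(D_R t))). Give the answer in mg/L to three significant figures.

Retardation factor R = 1 + ρ_b·K_d/n = 1 + 1.91 × 12/0.38 = 61.32.
Sorption retards both mechanisms: v_R = v/R = 0.02071 m/day, D_R = D/R = 0.004631 m²/day.
v_R·t = 0.02071 × 66.9 = 1.385499 m; 2√(D_R t) = 1.113 m; argument = (1.13 − 1.385499)/1.113 = -0.2296.
C = C₀ × ½·erfc(-0.2296) = 2.12 × 0.6273 = 1.33 mg/L.

1.33 mg/L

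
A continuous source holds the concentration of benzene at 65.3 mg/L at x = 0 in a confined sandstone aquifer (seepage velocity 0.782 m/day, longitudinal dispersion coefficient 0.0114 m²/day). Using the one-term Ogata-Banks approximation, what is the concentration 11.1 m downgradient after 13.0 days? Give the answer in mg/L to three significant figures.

For a continuous step input, C/C₀ ≈ ½·erfc((x−vt)/(2√(Dt))).
vt = 0.782 × 13.0 = 10.166 m and 2√(Dt) = 2√(0.0114 × 13.0) = 0.7699 m.
Argument (x−vt)/(2√(Dt)) = (11.1 − 10.166)/0.7699 = 1.213; ½·erfc(1.213) = 0.04313.
C = 65.3 × 0.04313 = 2.82 mg/L.

2.82 mg/L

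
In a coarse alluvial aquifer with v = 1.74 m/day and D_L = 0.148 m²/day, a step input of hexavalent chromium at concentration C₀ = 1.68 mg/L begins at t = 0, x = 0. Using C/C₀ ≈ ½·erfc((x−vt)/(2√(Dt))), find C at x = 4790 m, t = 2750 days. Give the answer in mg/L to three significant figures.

For a continuous step input, C/C₀ ≈ ½·erfc((x−vt)/(2√(Dt))).
vt = 1.74 × 2750 = 4785 m and 2√(Dt) = 2√(0.148 × 2750) = 40.35 m.
Argument (x−vt)/(2√(Dt)) = (4790 − 4785)/40.35 = 0.1239; ½·erfc(0.1239) = 0.4305.
C = 1.68 × 0.4305 = 0.723 mg/L.

0.723 mg/L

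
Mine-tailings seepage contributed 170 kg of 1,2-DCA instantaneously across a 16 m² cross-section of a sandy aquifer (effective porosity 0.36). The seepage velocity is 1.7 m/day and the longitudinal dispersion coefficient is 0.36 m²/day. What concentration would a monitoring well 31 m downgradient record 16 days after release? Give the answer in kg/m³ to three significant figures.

1.85 kg/m³

For an instantaneous plane source, C(x,t) = M/(n_e·A·√(4πDt)) · exp(−(x−vt)²/(4Dt)), with n_e·A the pore (flow) area.
Plume center vt = 1.7 × 16 = 27.2 m, so the well at 31 m is 3.8 m downgradient of the peak.
√(4πDt) = 8.508 m, giving peak height M/(n_e·A·√(4πDt)) = 170/(0.36 × 16 × 8.508) = 3.469 kg/m³.
(x−vt)²/(4Dt) = (3.8)²/(4 × 0.36 × 16) = 0.6267; exp(−0.6267) = 0.5344.
C = 3.469 × 0.5344 = 1.85 kg/m³.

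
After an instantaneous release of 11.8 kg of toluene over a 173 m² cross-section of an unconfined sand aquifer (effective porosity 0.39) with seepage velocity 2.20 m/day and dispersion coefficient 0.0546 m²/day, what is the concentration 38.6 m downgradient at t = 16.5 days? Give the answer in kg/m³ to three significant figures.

For an instantaneous plane source, C(x,t) = M/(n_e·A·√(4πDt)) · exp(−(x−vt)²/(4Dt)), with n_e·A the pore (flow) area.
Plume center vt = 2.20 × 16.5 = 36.3 m, so the well at 38.6 m is 2.3 m downgradient of the peak.
√(4πDt) = 3.365 m, giving peak height M/(n_e·A·√(4πDt)) = 11.8/(0.39 × 173 × 3.365) = 0.05197 kg/m³.
(x−vt)²/(4Dt) = (2.3)²/(4 × 0.0546 × 16.5) = 1.468; exp(−1.468) = 0.2304.
C = 0.05197 × 0.2304 = 0.0120 kg/m³.

0.0120 kg/m³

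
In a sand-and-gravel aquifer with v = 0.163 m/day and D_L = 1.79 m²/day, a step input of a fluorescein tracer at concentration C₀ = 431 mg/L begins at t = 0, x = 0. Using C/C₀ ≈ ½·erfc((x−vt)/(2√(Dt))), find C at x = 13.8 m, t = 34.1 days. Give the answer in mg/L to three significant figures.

For a continuous step input, C/C₀ ≈ ½·erfc((x−vt)/(2√(Dt))).
vt = 0.163 × 34.1 = 5.5583 m and 2√(Dt) = 2√(1.79 × 34.1) = 15.63 m.
Argument (x−vt)/(2√(Dt)) = (13.8 − 5.5583)/15.63 = 0.5273; ½·erfc(0.5273) = 0.2279.
C = 431 × 0.2279 = 98.2 mg/L.

98.2 mg/L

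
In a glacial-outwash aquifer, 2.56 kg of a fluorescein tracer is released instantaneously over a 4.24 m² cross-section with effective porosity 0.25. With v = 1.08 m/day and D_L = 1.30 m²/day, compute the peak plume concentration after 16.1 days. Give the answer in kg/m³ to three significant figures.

0.149 kg/m³

The peak of an instantaneous 1D plume sits at x = vt; there the Gaussian factor is 1 and C_max = M/(n_e·A·√(4πDt)), where n_e·A is the pore area the mass is dissolved in.
√(4πDt) = √(4π × 1.30 × 16.1) = 16.22 m, so C_max = 2.56/(0.25 × 4.24 × 16.22) = 0.149 kg/m³.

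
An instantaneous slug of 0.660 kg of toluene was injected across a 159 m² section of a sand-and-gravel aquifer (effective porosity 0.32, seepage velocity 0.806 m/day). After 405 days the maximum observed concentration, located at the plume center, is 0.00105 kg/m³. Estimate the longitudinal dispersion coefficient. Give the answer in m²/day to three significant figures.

At the plume center C_max = M/(n_e·A·√(4πDt)), so D = M²/(4πt·(n_e·A·C_max)²).
n_e·A·C_max = 0.32 × 159 × 0.00105 = 0.05342 kg/m.
D = 0.660²/(4π × 405 × 0.05342²) = 0.0300 m²/day.

0.0300 m²/day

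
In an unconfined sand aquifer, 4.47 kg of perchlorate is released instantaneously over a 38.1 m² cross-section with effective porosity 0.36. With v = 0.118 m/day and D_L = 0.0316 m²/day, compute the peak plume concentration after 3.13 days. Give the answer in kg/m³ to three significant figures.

0.292 kg/m³

The peak of an instantaneous 1D plume sits at x = vt; there the Gaussian factor is 1 and C_max = M/(n_e·A·√(4πDt)), where n_e·A is the pore area the mass is dissolved in.
√(4πDt) = √(4π × 0.0316 × 3.13) = 1.115 m, so C_max = 4.47/(0.36 × 38.1 × 1.115) = 0.292 kg/m³.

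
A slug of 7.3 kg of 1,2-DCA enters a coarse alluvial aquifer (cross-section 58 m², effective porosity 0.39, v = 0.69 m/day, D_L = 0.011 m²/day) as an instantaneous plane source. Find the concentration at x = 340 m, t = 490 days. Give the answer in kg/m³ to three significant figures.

For an instantaneous plane source, C(x,t) = M/(n_e·A·√(4πDt)) · exp(−(x−vt)²/(4Dt)), with n_e·A the pore (flow) area.
Plume center vt = 0.69 × 490 = 338.1 m, so the well at 340 m is 1.9 m downgradient of the peak.
√(4πDt) = 8.230 m, giving peak height M/(n_e·A·√(4πDt)) = 7.3/(0.39 × 58 × 8.230) = 0.03921 kg/m³.
(x−vt)²/(4Dt) = (1.9)²/(4 × 0.011 × 490) = 0.1674; exp(−0.1674) = 0.8459.
C = 0.03921 × 0.8459 = 0.0332 kg/m³.

0.0332 kg/m³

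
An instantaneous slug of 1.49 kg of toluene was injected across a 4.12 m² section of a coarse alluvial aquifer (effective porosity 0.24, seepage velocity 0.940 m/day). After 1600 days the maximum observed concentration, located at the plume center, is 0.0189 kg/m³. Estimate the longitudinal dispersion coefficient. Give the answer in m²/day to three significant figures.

At the plume center C_max = M/(n_e·A·√(4πDt)), so D = M²/(4πt·(n_e·A·C_max)²).
n_e·A·C_max = 0.24 × 4.12 × 0.0189 = 0.01869 kg/m.
D = 1.49²/(4π × 1600 × 0.01869²) = 0.316 m²/day.

0.316 m²/day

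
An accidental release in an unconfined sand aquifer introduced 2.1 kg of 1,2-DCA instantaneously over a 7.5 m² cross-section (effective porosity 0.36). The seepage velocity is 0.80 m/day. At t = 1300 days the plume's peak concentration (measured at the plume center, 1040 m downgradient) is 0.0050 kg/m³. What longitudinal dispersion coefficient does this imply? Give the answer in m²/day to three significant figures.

1.48 m²/day

At the plume center C_max = M/(n_e·A·√(4πDt)), so D = M²/(4πt·(n_e·A·C_max)²).
n_e·A·C_max = 0.36 × 7.5 × 0.0050 = 0.01350 kg/m.
D = 2.1²/(4π × 1300 × 0.01350²) = 1.48 m²/day.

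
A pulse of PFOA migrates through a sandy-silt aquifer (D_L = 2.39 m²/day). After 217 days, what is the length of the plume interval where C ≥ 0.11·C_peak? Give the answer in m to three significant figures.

135 m

The plume is Gaussian with σ = √(2Dt) = √(2 × 2.39 × 217) = 32.21 m.
C/C_peak = exp(−Δx²/(2σ²)) = 0.11 ⇒ Δx = σ·√(−2 ln 0.11) = 32.21 × 2.101 = 67.67 m.
Width = 2Δx = 135 m.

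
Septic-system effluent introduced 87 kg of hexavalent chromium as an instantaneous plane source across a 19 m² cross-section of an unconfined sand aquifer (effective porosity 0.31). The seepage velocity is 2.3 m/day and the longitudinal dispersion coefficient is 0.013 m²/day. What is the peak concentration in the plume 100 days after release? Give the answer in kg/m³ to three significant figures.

The peak of an instantaneous 1D plume sits at x = vt; there the Gaussian factor is 1 and C_max = M/(n_e·A·√(4πDt)), where n_e·A is the pore area the mass is dissolved in.
√(4πDt) = √(4π × 0.013 × 100) = 4.042 m, so C_max = 87/(0.31 × 19 × 4.042) = 3.65 kg/m³.

3.65 kg/m³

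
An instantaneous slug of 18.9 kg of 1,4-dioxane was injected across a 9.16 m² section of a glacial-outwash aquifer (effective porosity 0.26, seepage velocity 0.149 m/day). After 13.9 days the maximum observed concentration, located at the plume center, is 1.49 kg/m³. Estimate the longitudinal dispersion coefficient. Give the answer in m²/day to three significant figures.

At the plume center C_max = M/(n_e·A·√(4πDt)), so D = M²/(4πt·(n_e·A·C_max)²).
n_e·A·C_max = 0.26 × 9.16 × 1.49 = 3.549 kg/m.
D = 18.9²/(4π × 13.9 × 3.549²) = 0.162 m²/day.

0.162 m²/day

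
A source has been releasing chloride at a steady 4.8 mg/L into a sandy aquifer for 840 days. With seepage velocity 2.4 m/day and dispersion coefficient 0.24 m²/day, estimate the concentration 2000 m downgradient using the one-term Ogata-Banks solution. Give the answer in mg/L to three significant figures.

3.78 mg/L

For a continuous step input, C/C₀ ≈ ½·erfc((x−vt)/(2√(Dt))).
vt = 2.4 × 840 = 2016 m and 2√(Dt) = 2√(0.24 × 840) = 28.40 m.
Argument (x−vt)/(2√(Dt)) = (2000 − 2016)/28.40 = -0.5634; ½·erfc(-0.5634) = 0.7872.
C = 4.8 × 0.7872 = 3.78 mg/L.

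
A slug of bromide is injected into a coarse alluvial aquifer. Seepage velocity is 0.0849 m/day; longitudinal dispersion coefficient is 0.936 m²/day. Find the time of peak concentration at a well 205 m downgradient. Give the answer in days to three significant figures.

For the 1D instantaneous-source solution, setting ∂C/∂t = 0 at fixed x gives v²t² + 2Dt − x² = 0, so t = (√(D² + v²x²) − D)/v².
√(D² + v²x²) = √(0.936² + 0.0849² × 205²) = 17.43; v² = 0.00720801.
t = (17.43 − 0.936)/0.00720801 = 2290 days (vs. the pure-advection estimate x/v = 2410 d).

2290 days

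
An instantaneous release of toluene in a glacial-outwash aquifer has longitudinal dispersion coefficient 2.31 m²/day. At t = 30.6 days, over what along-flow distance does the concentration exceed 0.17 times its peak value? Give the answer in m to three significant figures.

44.8 m

The plume is Gaussian with σ = √(2Dt) = √(2 × 2.31 × 30.6) = 11.89 m.
C/C_peak = exp(−Δx²/(2σ²)) = 0.17 ⇒ Δx = σ·√(−2 ln 0.17) = 11.89 × 1.883 = 22.39 m.
Width = 2Δx = 44.8 m.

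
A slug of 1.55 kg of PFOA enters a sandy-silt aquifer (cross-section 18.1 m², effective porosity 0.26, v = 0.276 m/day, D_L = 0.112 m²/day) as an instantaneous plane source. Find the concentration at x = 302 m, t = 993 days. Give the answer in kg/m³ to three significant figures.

0.00153 kg/m³

For an instantaneous plane source, C(x,t) = M/(n_e·A·√(4πDt)) · exp(−(x−vt)²/(4Dt)), with n_e·A the pore (flow) area.
Plume center vt = 0.276 × 993 = 274.068 m, so the well at 302 m is 27.932 m downgradient of the peak.
√(4πDt) = 37.38 m, giving peak height M/(n_e·A·√(4πDt)) = 1.55/(0.26 × 18.1 × 37.38) = 0.008811 kg/m³.
(x−vt)²/(4Dt) = (27.932)²/(4 × 0.112 × 993) = 1.754; exp(−1.754) = 0.1731.
C = 0.008811 × 0.1731 = 0.00153 kg/m³.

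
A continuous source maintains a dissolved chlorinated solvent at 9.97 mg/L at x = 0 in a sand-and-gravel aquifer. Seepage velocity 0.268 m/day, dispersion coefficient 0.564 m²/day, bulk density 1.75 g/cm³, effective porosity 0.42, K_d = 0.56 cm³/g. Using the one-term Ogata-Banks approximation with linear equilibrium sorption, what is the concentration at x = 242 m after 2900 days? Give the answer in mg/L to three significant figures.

3.88 mg/L

Retardation factor R = 1 + ρ_b·K_d/n = 1 + 1.75 × 0.56/0.42 = 3.333.
Sorption retards both mechanisms: v_R = v/R = 0.08041 m/day, D_R = D/R = 0.1692 m²/day.
v_R·t = 0.08041 × 2900 = 233.189 m; 2√(D_R t) = 44.30 m; argument = (242 − 233.189)/44.30 = 0.1989.
C = C₀ × ½·erfc(0.1989) = 9.97 × 0.3892 = 3.88 mg/L.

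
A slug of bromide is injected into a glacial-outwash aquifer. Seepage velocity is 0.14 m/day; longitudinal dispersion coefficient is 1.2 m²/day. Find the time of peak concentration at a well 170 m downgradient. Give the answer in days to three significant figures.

For the 1D instantaneous-source solution, setting ∂C/∂t = 0 at fixed x gives v²t² + 2Dt − x² = 0, so t = (√(D² + v²x²) − D)/v².
√(D² + v²x²) = √(1.2² + 0.14² × 170²) = 23.83; v² = 0.0196.
t = (23.83 − 1.2)/0.0196 = 1150 days (vs. the pure-advection estimate x/v = 1210 d).

1150 days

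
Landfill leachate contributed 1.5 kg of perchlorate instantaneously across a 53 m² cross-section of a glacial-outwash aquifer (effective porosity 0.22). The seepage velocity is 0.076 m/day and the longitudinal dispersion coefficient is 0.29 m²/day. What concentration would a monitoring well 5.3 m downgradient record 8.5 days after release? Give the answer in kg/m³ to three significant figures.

For an instantaneous plane source, C(x,t) = M/(n_e·A·√(4πDt)) · exp(−(x−vt)²/(4Dt)), with n_e·A the pore (flow) area.
Plume center vt = 0.076 × 8.5 = 0.646 m, so the well at 5.3 m is 4.654 m downgradient of the peak.
√(4πDt) = 5.566 m, giving peak height M/(n_e·A·√(4πDt)) = 1.5/(0.22 × 53 × 5.566) = 0.02311 kg/m³.
(x−vt)²/(4Dt) = (4.654)²/(4 × 0.29 × 8.5) = 2.197; exp(−2.197) = 0.1111.
C = 0.02311 × 0.1111 = 0.00257 kg/m³.

0.00257 kg/m³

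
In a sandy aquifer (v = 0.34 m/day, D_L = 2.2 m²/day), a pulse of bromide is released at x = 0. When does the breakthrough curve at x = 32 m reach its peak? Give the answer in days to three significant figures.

77.0 days

For the 1D instantaneous-source solution, setting ∂C/∂t = 0 at fixed x gives v²t² + 2Dt − x² = 0, so t = (√(D² + v²x²) − D)/v².
√(D² + v²x²) = √(2.2² + 0.34² × 32²) = 11.10; v² = 0.1156.
t = (11.10 − 2.2)/0.1156 = 77.0 days (vs. the pure-advection estimate x/v = 94.1 d).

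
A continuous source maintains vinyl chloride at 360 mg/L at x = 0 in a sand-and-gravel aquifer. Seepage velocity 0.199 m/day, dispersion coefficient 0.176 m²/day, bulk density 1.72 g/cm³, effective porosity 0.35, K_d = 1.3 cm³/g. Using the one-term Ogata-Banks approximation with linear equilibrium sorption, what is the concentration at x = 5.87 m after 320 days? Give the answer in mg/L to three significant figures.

273 mg/L

Retardation factor R = 1 + ρ_b·K_d/n = 1 + 1.72 × 1.3/0.35 = 7.389.
Sorption retards both mechanisms: v_R = v/R = 0.02693 m/day, D_R = D/R = 0.02382 m²/day.
v_R·t = 0.02693 × 320 = 8.6176 m; 2√(D_R t) = 5.522 m; argument = (5.87 − 8.6176)/5.522 = -0.4976.
C = C₀ × ½·erfc(-0.4976) = 360 × 0.7592 = 273 mg/L.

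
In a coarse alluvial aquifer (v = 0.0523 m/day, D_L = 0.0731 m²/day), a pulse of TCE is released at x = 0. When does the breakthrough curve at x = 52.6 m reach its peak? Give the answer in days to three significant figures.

For the 1D instantaneous-source solution, setting ∂C/∂t = 0 at fixed x gives v²t² + 2Dt − x² = 0, so t = (√(D² + v²x²) − D)/v².
√(D² + v²x²) = √(0.0731² + 0.0523² × 52.6²) = 2.752; v² = 0.00273529.
t = (2.752 − 0.0731)/0.00273529 = 979 days (vs. the pure-advection estimate x/v = 1010 d).

979 days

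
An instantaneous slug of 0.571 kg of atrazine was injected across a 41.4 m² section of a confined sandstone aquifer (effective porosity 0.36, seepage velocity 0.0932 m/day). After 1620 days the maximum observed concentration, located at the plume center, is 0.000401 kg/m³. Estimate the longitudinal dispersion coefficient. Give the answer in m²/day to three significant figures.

0.448 m²/day

At the plume center C_max = M/(n_e·A·√(4πDt)), so D = M²/(4πt·(n_e·A·C_max)²).
n_e·A·C_max = 0.36 × 41.4 × 0.000401 = 0.005977 kg/m.
D = 0.571²/(4π × 1620 × 0.005977²) = 0.448 m²/day.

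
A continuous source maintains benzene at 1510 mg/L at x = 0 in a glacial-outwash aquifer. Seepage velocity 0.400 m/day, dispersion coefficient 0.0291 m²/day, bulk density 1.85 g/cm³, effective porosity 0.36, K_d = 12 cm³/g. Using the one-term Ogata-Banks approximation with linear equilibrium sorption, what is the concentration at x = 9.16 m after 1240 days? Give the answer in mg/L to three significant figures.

Retardation factor R = 1 + ρ_b·K_d/n = 1 + 1.85 × 12/0.36 = 62.67.
Sorption retards both mechanisms: v_R = v/R = 0.006383 m/day, D_R = D/R = 0.0004643 m²/day.
v_R·t = 0.006383 × 1240 = 7.91492 m; 2√(D_R t) = 1.518 m; argument = (9.16 − 7.91492)/1.518 = 0.8202.
C = C₀ × ½·erfc(0.8202) = 1510 × 0.1230 = 186 mg/L.

186 mg/L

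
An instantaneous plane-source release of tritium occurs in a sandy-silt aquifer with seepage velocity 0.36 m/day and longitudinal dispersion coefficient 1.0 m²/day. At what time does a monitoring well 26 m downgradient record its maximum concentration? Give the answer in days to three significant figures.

64.9 days

For the 1D instantaneous-source solution, setting ∂C/∂t = 0 at fixed x gives v²t² + 2Dt − x² = 0, so t = (√(D² + v²x²) − D)/v².
√(D² + v²x²) = √(1.0² + 0.36² × 26²) = 9.413; v² = 0.1296.
t = (9.413 − 1.0)/0.1296 = 64.9 days (vs. the pure-advection estimate x/v = 72.2 d).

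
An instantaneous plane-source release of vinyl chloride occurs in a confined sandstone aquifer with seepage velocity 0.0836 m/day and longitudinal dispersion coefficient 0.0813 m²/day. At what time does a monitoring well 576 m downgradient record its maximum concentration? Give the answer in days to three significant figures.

6880 days

For the 1D instantaneous-source solution, setting ∂C/∂t = 0 at fixed x gives v²t² + 2Dt − x² = 0, so t = (√(D² + v²x²) − D)/v².
√(D² + v²x²) = √(0.0813² + 0.0836² × 576²) = 48.15; v² = 0.00698896.
t = (48.15 − 0.0813)/0.00698896 = 6880 days (vs. the pure-advection estimate x/v = 6890 d).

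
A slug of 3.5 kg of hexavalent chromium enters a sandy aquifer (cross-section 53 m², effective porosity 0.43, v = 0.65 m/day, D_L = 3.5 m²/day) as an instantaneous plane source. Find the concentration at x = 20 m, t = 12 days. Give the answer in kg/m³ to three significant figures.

0.00276 kg/m³

For an instantaneous plane source, C(x,t) = M/(n_e·A·√(4πDt)) · exp(−(x−vt)²/(4Dt)), with n_e·A the pore (flow) area.
Plume center vt = 0.65 × 12 = 7.8 m, so the well at 20 m is 12.2 m downgradient of the peak.
√(4πDt) = 22.97 m, giving peak height M/(n_e·A·√(4πDt)) = 3.5/(0.43 × 53 × 22.97) = 0.006686 kg/m³.
(x−vt)²/(4Dt) = (12.2)²/(4 × 3.5 × 12) = 0.8860; exp(−0.8860) = 0.4123.
C = 0.006686 × 0.4123 = 0.00276 kg/m³.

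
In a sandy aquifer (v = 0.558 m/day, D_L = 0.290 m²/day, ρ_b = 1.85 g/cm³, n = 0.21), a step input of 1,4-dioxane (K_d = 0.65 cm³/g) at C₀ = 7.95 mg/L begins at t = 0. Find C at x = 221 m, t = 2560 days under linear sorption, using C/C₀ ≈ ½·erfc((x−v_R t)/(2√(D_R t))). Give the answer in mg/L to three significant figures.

2.23 mg/L

Retardation factor R = 1 + ρ_b·K_d/n = 1 + 1.85 × 0.65/0.21 = 6.726.
Sorption retards both mechanisms: v_R = v/R = 0.08296 m/day, D_R = D/R = 0.04312 m²/day.
v_R·t = 0.08296 × 2560 = 212.3776 m; 2√(D_R t) = 21.01 m; argument = (221 − 212.3776)/21.01 = 0.4104.
C = C₀ × ½·erfc(0.4104) = 7.95 × 0.2808 = 2.23 mg/L.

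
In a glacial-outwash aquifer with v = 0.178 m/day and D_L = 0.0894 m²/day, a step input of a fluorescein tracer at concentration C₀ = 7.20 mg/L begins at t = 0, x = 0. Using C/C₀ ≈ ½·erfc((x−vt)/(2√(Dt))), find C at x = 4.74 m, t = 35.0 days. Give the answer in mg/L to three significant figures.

For a continuous step input, C/C₀ ≈ ½·erfc((x−vt)/(2√(Dt))).
vt = 0.178 × 35.0 = 6.23 m and 2√(Dt) = 2√(0.0894 × 35.0) = 3.538 m.
Argument (x−vt)/(2√(Dt)) = (4.74 − 6.23)/3.538 = -0.4211; ½·erfc(-0.4211) = 0.7243.
C = 7.20 × 0.7243 = 5.21 mg/L.

5.21 mg/L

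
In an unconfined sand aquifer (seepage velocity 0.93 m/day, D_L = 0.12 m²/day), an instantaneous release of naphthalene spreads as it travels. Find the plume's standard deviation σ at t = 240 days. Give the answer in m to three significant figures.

Dispersive spreading gives a Gaussian with σ² = 2Dt; advection only shifts the center.
σ = √(2 × 0.12 × 240) = 7.59 m.

7.59 m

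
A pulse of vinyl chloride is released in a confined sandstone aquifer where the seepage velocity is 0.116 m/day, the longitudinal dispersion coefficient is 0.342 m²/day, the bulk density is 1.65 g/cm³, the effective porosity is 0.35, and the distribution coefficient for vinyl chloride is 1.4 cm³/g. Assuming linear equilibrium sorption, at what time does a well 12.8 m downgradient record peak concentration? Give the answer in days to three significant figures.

667 days

Retardation factor R = 1 + ρ_b·K_d/n = 1 + 1.65 × 1.4/0.35 = 7.600.
Sorption retards both mechanisms: v_R = v/R = 0.01526 m/day, D_R = D/R = 0.04500 m²/day.
Peak time from v_R²t² + 2D_R t − x² = 0: t = (√(D_R² + v_R²x²) − D_R)/v_R².
√(D_R² + v_R²x²) = √(0.04500² + 0.01526² × 12.8²) = 0.2004; v_R² = 0.0002329.
t = (0.2004 − 0.04500)/0.0002329 = 667 days.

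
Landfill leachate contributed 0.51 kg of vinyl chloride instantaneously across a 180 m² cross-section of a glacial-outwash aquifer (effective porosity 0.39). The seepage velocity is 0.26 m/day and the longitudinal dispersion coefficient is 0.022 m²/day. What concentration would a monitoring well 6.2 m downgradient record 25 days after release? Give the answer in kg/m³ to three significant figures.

For an instantaneous plane source, C(x,t) = M/(n_e·A·√(4πDt)) · exp(−(x−vt)²/(4Dt)), with n_e·A the pore (flow) area.
Plume center vt = 0.26 × 25 = 6.5 m, so the well at 6.2 m is 0.3 m upgradient of the peak.
√(4πDt) = 2.629 m, giving peak height M/(n_e·A·√(4πDt)) = 0.51/(0.39 × 180 × 2.629) = 0.002763 kg/m³.
(x−vt)²/(4Dt) = (-0.3)²/(4 × 0.022 × 25) = 0.04091; exp(−0.04091) = 0.9599.
C = 0.002763 × 0.9599 = 0.00265 kg/m³.

0.00265 kg/m³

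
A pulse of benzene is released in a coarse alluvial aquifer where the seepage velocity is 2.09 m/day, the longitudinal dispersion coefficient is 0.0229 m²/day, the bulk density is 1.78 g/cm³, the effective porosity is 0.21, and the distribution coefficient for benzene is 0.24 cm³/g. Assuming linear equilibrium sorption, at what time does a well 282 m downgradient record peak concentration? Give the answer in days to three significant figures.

Retardation factor R = 1 + ρ_b·K_d/n = 1 + 1.78 × 0.24/0.21 = 3.034.
Sorption retards both mechanisms: v_R = v/R = 0.6889 m/day, D_R = D/R = 0.007548 m²/day.
Peak time from v_R²t² + 2D_R t − x² = 0: t = (√(D_R² + v_R²x²) − D_R)/v_R².
√(D_R² + v_R²x²) = √(0.007548² + 0.6889² × 282²) = 194.3; v_R² = 0.4746.
t = (194.3 − 0.007548)/0.4746 = 409 days.

409 days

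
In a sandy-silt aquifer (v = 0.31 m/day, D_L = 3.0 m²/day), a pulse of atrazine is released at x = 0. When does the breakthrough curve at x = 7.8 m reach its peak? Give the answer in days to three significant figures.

For the 1D instantaneous-source solution, setting ∂C/∂t = 0 at fixed x gives v²t² + 2Dt − x² = 0, so t = (√(D² + v²x²) − D)/v².
√(D² + v²x²) = √(3.0² + 0.31² × 7.8²) = 3.853; v² = 0.0961.
t = (3.853 − 3.0)/0.0961 = 8.88 days (vs. the pure-advection estimate x/v = 25.2 d).

8.88 days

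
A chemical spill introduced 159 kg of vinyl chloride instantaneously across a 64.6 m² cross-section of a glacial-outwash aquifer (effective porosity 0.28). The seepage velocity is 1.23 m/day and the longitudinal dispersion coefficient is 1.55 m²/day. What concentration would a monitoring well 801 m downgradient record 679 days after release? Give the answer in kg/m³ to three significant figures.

For an instantaneous plane source, C(x,t) = M/(n_e·A·√(4πDt)) · exp(−(x−vt)²/(4Dt)), with n_e·A the pore (flow) area.
Plume center vt = 1.23 × 679 = 835.17 m, so the well at 801 m is 34.17 m upgradient of the peak.
√(4πDt) = 115.0 m, giving peak height M/(n_e·A·√(4πDt)) = 159/(0.28 × 64.6 × 115.0) = 0.07644 kg/m³.
(x−vt)²/(4Dt) = (-34.17)²/(4 × 1.55 × 679) = 0.2774; exp(−0.2774) = 0.7578.
C = 0.07644 × 0.7578 = 0.0579 kg/m³.

0.0579 kg/m³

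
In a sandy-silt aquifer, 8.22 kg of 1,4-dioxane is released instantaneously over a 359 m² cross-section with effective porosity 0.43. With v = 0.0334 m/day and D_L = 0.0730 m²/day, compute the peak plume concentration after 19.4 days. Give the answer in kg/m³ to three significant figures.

The peak of an instantaneous 1D plume sits at x = vt; there the Gaussian factor is 1 and C_max = M/(n_e·A·√(4πDt)), where n_e·A is the pore area the mass is dissolved in.
√(4πDt) = √(4π × 0.0730 × 19.4) = 4.219 m, so C_max = 8.22/(0.43 × 359 × 4.219) = 0.0126 kg/m³.

0.0126 kg/m³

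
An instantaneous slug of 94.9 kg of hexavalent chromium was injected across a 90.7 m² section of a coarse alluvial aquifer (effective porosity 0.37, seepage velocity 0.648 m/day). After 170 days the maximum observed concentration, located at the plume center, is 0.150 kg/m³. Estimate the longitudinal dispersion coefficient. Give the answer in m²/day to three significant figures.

At the plume center C_max = M/(n_e·A·√(4πDt)), so D = M²/(4πt·(n_e·A·C_max)²).
n_e·A·C_max = 0.37 × 90.7 × 0.150 = 5.034 kg/m.
D = 94.9²/(4π × 170 × 5.034²) = 0.166 m²/day.

0.166 m²/day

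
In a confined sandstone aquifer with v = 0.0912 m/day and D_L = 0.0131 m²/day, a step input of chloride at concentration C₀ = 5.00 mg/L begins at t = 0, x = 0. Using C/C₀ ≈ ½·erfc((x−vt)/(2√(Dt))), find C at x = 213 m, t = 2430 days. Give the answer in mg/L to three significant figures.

For a continuous step input, C/C₀ ≈ ½·erfc((x−vt)/(2√(Dt))).
vt = 0.0912 × 2430 = 221.616 m and 2√(Dt) = 2√(0.0131 × 2430) = 11.28 m.
Argument (x−vt)/(2√(Dt)) = (213 − 221.616)/11.28 = -0.7638; ½·erfc(-0.7638) = 0.8600.
C = 5.00 × 0.8600 = 4.30 mg/L.

4.30 mg/L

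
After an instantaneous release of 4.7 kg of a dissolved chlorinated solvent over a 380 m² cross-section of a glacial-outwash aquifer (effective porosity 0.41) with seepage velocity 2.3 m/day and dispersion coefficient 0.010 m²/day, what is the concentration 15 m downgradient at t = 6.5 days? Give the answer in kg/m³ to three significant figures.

0.0331 kg/m³

For an instantaneous plane source, C(x,t) = M/(n_e·A·√(4πDt)) · exp(−(x−vt)²/(4Dt)), with n_e·A the pore (flow) area.
Plume center vt = 2.3 × 6.5 = 14.95 m, so the well at 15 m is 0.05 m downgradient of the peak.
√(4πDt) = 0.9038 m, giving peak height M/(n_e·A·√(4πDt)) = 4.7/(0.41 × 380 × 0.9038) = 0.03338 kg/m³.
(x−vt)²/(4Dt) = (0.05)²/(4 × 0.010 × 6.5) = 0.009615; exp(−0.009615) = 0.9904.
C = 0.03338 × 0.9904 = 0.0331 kg/m³.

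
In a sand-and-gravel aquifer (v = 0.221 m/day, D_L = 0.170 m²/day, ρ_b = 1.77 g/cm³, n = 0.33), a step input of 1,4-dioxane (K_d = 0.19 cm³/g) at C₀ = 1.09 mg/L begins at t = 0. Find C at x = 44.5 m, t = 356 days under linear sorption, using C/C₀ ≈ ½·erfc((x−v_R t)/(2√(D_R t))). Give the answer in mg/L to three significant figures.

Retardation factor R = 1 + ρ_b·K_d/n = 1 + 1.77 × 0.19/0.33 = 2.019.
Sorption retards both mechanisms: v_R = v/R = 0.1095 m/day, D_R = D/R = 0.08420 m²/day.
v_R·t = 0.1095 × 356 = 38.982 m; 2√(D_R t) = 10.95 m; argument = (44.5 − 38.982)/10.95 = 0.5039.
C = C₀ × ½·erfc(0.5039) = 1.09 × 0.2380 = 0.259 mg/L.

0.259 mg/L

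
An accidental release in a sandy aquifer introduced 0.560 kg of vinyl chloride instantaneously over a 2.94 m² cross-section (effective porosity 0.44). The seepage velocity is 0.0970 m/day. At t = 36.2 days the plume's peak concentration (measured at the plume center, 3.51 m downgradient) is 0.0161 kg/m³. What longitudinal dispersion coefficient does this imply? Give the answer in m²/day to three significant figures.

At the plume center C_max = M/(n_e·A·√(4πDt)), so D = M²/(4πt·(n_e·A·C_max)²).
n_e·A·C_max = 0.44 × 2.94 × 0.0161 = 0.02083 kg/m.
D = 0.560²/(4π × 36.2 × 0.02083²) = 1.59 m²/day.

1.59 m²/day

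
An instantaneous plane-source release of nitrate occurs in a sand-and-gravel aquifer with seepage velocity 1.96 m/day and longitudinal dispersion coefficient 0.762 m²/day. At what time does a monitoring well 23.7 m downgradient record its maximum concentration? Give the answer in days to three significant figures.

For the 1D instantaneous-source solution, setting ∂C/∂t = 0 at fixed x gives v²t² + 2Dt − x² = 0, so t = (√(D² + v²x²) − D)/v².
√(D² + v²x²) = √(0.762² + 1.96² × 23.7²) = 46.46; v² = 3.8416.
t = (46.46 − 0.762)/3.8416 = 11.9 days (vs. the pure-advection estimate x/v = 12.1 d).

11.9 days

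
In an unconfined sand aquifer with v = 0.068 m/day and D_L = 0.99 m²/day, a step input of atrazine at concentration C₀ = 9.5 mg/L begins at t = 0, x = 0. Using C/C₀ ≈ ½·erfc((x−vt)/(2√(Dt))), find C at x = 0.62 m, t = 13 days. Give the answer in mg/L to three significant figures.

For a continuous step input, C/C₀ ≈ ½·erfc((x−vt)/(2√(Dt))).
vt = 0.068 × 13 = 0.884 m and 2√(Dt) = 2√(0.99 × 13) = 7.175 m.
Argument (x−vt)/(2√(Dt)) = (0.62 − 0.884)/7.175 = -0.03679; ½·erfc(-0.03679) = 0.5207.
C = 9.5 × 0.5207 = 4.95 mg/L.

4.95 mg/L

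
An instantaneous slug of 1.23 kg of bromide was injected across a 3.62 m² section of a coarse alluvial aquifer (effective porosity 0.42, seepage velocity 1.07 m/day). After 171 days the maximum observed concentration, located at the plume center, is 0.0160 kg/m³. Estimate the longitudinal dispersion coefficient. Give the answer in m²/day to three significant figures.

At the plume center C_max = M/(n_e·A·√(4πDt)), so D = M²/(4πt·(n_e·A·C_max)²).
n_e·A·C_max = 0.42 × 3.62 × 0.0160 = 0.02433 kg/m.
D = 1.23²/(4π × 171 × 0.02433²) = 1.19 m²/day.

1.19 m²/day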